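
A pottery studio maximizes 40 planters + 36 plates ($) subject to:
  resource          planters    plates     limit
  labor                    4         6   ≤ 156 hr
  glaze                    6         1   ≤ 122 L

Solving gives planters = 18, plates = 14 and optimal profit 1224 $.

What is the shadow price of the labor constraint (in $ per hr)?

5.5

At the optimum: labor uses 156 of 156 (binding); glaze uses 122 of 122 (binding).
From A_Bᵀ y = c: 4·y_labor + 6·y_glaze = 40; 6·y_labor + 1·y_glaze = 36.
Solving: y_labor = 5.5, y_glaze = 3.
Shadow price of labor = 5.5.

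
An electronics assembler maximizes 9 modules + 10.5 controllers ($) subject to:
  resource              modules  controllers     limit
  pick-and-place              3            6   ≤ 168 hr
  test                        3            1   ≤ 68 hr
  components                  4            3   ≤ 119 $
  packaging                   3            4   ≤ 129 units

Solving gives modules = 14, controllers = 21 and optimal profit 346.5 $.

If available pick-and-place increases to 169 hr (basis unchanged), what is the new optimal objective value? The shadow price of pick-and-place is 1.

347.5

Δb = 1, so new z* = 346.5 + (1)·(1) = 346.5 + 1 = 347.5.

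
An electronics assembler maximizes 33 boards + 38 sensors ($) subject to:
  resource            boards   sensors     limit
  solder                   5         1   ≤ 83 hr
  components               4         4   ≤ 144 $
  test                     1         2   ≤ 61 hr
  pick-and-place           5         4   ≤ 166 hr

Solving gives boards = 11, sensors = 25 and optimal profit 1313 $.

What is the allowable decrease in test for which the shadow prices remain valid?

0.75

Binding constraints: components, test. The basis is B = [[4,4],[1,2]] with det 4.
Per unit decrease in test, x* moves by d = (1, -1).
The basis stays optimal until solder becomes binding; allowable decrease = 0.75 hr.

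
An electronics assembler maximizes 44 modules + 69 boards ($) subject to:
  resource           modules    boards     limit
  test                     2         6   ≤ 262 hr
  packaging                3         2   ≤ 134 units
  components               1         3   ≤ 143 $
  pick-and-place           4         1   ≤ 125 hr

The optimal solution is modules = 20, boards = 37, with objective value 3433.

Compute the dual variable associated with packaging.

9

Binding: test and packaging. Non-binding: components (12 unused), pick-and-place (8 unused).
By complementary slackness, y = 0 for the non-binding constraints.
From A_Bᵀ y = c: 2·y_test + 3·y_packaging = 44; 6·y_test + 2·y_packaging = 69.
Solving: y_test = 8.5, y_packaging = 9.
Shadow price of packaging = 9.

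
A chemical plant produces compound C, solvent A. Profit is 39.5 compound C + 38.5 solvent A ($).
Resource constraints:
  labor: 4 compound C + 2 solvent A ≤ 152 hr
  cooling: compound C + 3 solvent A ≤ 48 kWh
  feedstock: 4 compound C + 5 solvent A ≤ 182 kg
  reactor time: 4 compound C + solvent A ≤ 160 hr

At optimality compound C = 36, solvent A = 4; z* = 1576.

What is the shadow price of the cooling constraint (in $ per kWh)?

Binding: labor and cooling. Non-binding: feedstock (18 unused), reactor time (12 unused).
Since feedstock, reactor time are not tight, their duals are 0.
Dual feasibility on the basic columns requires 4·y_labor + 1·y_cooling = 39.5, 2·y_labor + 3·y_cooling = 38.5.
Solving: y_labor = 8, y_cooling = 7.5.
Shadow price of cooling = 7.5.

7.5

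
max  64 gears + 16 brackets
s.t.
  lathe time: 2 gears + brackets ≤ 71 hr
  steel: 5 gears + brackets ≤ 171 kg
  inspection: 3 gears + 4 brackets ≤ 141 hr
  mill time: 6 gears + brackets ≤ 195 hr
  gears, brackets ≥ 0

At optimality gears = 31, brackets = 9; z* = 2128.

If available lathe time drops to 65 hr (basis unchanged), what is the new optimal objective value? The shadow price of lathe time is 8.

Δb = -6, so new z* = 2128 + (8)·(-6) = 2128 − 48 = 2080.

2080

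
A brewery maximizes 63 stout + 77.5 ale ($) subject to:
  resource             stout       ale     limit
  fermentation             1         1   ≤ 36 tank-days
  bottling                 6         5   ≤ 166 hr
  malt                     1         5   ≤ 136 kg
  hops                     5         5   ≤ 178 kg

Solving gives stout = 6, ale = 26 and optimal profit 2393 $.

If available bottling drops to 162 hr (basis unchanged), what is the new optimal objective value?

2355

Check each constraint at x*: fermentation 32/36 (slack 4); bottling 166/166 (tight); malt 136/136 (tight); hops 160/178 (slack 18).
By complementary slackness, y = 0 for the non-binding constraints.
Dual feasibility on the basic columns requires 6·y_bottling + 1·y_malt = 63, 5·y_bottling + 5·y_malt = 77.5.
Solving: y_bottling = 9.5, y_malt = 6.
Δz = y_bottling·Δb = 9.5 × (-4) = -38, so new z* = 2393 − 38 = 2355.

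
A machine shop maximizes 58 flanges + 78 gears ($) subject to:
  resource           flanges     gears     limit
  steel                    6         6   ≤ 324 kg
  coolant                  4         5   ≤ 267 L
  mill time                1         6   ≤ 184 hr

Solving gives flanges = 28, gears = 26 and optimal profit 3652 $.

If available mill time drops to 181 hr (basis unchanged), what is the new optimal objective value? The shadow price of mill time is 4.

Δb = -3, so new z* = 3652 + (4)·(-3) = 3652 − 12 = 3640.

3640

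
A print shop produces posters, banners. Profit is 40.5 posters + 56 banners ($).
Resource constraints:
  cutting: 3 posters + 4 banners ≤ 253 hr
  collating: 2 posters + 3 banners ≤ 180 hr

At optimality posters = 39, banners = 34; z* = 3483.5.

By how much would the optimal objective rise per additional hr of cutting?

9.5

At the optimum: cutting uses 253 of 253 (binding); collating uses 180 of 180 (binding).
Dual feasibility on the basic columns requires 3·y_cutting + 2·y_collating = 40.5, 4·y_cutting + 3·y_collating = 56.
Solving: y_cutting = 9.5, y_collating = 6.
Shadow price of cutting = 9.5.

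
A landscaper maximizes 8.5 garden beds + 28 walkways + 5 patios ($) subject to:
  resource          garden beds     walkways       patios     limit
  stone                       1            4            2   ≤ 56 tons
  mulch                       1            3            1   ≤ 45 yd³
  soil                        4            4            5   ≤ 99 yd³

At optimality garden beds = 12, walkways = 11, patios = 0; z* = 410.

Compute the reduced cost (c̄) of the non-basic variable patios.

-6

Check each constraint at x*: stone 56/56 (tight); mulch 45/45 (tight); soil 92/99 (slack 7).
Slack constraints have shadow price 0 (complementary slackness).
Dual feasibility on the basic columns requires 1·y_stone + 1·y_mulch = 8.5, 4·y_stone + 3·y_mulch = 28.
→ y_stone = 2.5 and y_mulch = 6.
Reduced cost of patios: c₃ − yᵀa₃ = 5 − (2.5·2 + 6·1) = 5 − 11 = -6.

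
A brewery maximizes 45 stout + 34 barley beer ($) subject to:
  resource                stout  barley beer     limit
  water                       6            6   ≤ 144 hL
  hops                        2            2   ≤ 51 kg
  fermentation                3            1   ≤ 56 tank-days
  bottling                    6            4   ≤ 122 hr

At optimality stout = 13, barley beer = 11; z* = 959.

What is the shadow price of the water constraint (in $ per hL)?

Check each constraint at x*: water 144/144 (tight); hops 48/51 (slack 3); fermentation 50/56 (slack 6); bottling 122/122 (tight).
Since hops, fermentation are not tight, their duals are 0.
Dual feasibility on the basic columns requires 6·y_water + 6·y_bottling = 45, 6·y_water + 4·y_bottling = 34.
→ y_water = 2 and y_bottling = 5.5.
Shadow price of water = 2.

2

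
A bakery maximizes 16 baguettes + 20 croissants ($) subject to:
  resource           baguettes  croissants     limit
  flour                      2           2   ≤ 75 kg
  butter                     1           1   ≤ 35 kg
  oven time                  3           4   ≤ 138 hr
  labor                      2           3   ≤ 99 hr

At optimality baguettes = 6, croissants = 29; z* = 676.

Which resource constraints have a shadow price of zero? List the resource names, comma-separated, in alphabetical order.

flour: 70/75 (slack 5)
butter: 35/35 (binding)
oven time: 134/138 (slack 4)
labor: 99/99 (binding)
By complementary slackness, a constraint with positive slack has shadow price 0 → flour, oven time.

flour, oven time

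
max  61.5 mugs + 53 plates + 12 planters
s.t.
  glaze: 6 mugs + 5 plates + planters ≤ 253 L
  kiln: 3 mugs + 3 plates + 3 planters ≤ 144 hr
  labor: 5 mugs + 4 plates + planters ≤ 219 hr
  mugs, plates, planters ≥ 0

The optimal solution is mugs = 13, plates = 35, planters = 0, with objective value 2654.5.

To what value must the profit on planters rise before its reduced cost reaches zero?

19

At the optimum: glaze uses 253 of 253 (binding); kiln uses 144 of 144 (binding); labor uses 205 of 219 (slack = 14).
Since labor is not tight, its dual is 0.
From A_Bᵀ y = c: 6·y_glaze + 3·y_kiln = 61.5; 5·y_glaze + 3·y_kiln = 53.
→ y_glaze = 8.5 and y_kiln = 3.5.
planters enters the basis when its profit ≥ yᵀa₃ = 8.5·1 + 3.5·3 = 19.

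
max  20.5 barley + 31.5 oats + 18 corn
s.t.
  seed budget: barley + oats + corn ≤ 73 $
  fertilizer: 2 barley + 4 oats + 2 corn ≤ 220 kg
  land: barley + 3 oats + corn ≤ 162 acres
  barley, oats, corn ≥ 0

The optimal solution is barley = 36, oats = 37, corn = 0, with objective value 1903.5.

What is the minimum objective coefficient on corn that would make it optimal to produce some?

20.5

At the optimum: seed budget uses 73 of 73 (binding); fertilizer uses 220 of 220 (binding); land uses 147 of 162 (slack = 15).
By complementary slackness, y = 0 for the non-binding constraint.
The binding rows give the dual system: 1·y_seed budget + 2·y_fertilizer = 20.5 and 1·y_seed budget + 4·y_fertilizer = 31.5.
Solving: y_seed budget = 9.5, y_fertilizer = 5.5.
corn enters the basis when its profit ≥ yᵀa₃ = 9.5·1 + 5.5·2 = 20.5.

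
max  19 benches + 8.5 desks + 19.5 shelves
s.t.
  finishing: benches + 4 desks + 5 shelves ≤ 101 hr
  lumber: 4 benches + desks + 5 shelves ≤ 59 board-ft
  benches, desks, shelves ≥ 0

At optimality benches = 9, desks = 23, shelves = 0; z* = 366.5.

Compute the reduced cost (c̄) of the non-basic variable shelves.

-8

Check each constraint at x*: finishing 101/101 (tight); lumber 59/59 (tight).
Dual feasibility on the basic columns requires 1·y_finishing + 4·y_lumber = 19, 4·y_finishing + 1·y_lumber = 8.5.
→ y_finishing = 1 and y_lumber = 4.5.
Reduced cost of shelves: c₃ − yᵀa₃ = 19.5 − (1·5 + 4.5·5) = 19.5 − 27.5 = -8.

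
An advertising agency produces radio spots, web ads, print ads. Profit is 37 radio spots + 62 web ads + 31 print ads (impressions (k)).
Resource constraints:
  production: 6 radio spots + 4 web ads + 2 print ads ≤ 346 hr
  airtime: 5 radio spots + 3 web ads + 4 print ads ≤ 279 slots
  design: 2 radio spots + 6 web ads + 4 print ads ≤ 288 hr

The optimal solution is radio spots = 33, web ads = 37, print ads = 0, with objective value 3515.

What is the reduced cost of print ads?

-8

Check each constraint at x*: production 346/346 (tight); airtime 276/279 (slack 3); design 288/288 (tight).
Slack constraints have shadow price 0 (complementary slackness).
From A_Bᵀ y = c: 6·y_production + 2·y_design = 37; 4·y_production + 6·y_design = 62.
Solving: y_production = 3.5, y_design = 8.
Reduced cost of print ads: c₃ − yᵀa₃ = 31 − (3.5·2 + 8·4) = 31 − 39 = -8.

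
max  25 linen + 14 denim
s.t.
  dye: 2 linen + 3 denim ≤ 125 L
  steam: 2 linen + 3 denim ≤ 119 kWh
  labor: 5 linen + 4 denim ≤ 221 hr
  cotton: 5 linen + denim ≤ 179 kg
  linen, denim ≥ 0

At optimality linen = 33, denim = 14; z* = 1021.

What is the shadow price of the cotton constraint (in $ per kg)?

Binding: labor and cotton. Non-binding: dye (17 unused), steam (11 unused).
By complementary slackness, y = 0 for the non-binding constraints.
From A_Bᵀ y = c: 5·y_labor + 5·y_cotton = 25; 4·y_labor + 1·y_cotton = 14.
Solving: y_labor = 3, y_cotton = 2.
Shadow price of cotton = 2.

2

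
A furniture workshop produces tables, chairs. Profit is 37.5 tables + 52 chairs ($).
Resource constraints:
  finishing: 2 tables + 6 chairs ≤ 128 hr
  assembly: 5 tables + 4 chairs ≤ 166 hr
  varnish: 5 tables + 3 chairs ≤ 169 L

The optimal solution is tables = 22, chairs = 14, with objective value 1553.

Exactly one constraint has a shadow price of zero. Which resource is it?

varnish

finishing: 128/128 (binding)
assembly: 166/166 (binding)
varnish: 152/169 (slack 17)
By complementary slackness, a constraint with positive slack has shadow price 0 → varnish.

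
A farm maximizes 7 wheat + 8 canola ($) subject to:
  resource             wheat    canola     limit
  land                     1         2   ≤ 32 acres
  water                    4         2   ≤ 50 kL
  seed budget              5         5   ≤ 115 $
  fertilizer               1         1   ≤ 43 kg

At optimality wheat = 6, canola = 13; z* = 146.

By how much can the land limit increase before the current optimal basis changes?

Binding constraints: land, water. The basis is B = [[1,2],[4,2]] with det -6.
Per unit increase in land, x* moves by d = (-0.3333, 0.6667).
The basis stays optimal until seed budget becomes binding; allowable increase = 12 acres.

12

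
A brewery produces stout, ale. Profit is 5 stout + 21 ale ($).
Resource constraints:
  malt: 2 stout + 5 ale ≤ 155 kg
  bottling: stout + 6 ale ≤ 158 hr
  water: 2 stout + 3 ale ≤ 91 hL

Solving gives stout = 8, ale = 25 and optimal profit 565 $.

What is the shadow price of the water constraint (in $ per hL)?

At the optimum: malt uses 141 of 155 (slack = 14); bottling uses 158 of 158 (binding); water uses 91 of 91 (binding).
Slack constraints have shadow price 0 (complementary slackness).
From A_Bᵀ y = c: 1·y_bottling + 2·y_water = 5; 6·y_bottling + 3·y_water = 21.
→ y_bottling = 3 and y_water = 1.
Shadow price of water = 1.

1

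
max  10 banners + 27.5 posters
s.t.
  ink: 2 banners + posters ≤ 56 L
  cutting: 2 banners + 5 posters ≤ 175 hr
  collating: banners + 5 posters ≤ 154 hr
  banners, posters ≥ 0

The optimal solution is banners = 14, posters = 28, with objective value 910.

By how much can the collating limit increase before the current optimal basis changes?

7.875

Binding constraints: ink, collating. The basis is B = [[2,1],[1,5]] with det 9.
Per unit increase in collating, x* moves by d = (-0.1111, 0.2222).
The basis stays optimal until cutting becomes binding; allowable increase = 7.875 hr.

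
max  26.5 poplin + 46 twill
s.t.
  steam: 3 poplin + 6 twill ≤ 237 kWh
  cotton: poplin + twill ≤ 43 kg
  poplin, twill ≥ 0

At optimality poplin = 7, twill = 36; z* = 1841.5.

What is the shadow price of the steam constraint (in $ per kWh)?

6.5

Check each constraint at x*: steam 237/237 (tight); cotton 43/43 (tight).
From A_Bᵀ y = c: 3·y_steam + 1·y_cotton = 26.5; 6·y_steam + 1·y_cotton = 46.
→ y_steam = 6.5 and y_cotton = 7.
Shadow price of steam = 6.5.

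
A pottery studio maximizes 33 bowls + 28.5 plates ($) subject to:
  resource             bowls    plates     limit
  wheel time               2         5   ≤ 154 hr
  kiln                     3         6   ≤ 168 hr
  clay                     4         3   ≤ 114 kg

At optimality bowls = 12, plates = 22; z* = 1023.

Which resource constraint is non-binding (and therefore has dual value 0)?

wheel time: 134/154 (slack 20)
kiln: 168/168 (binding)
clay: 114/114 (binding)
By complementary slackness, a constraint with positive slack has shadow price 0 → wheel time.

wheel time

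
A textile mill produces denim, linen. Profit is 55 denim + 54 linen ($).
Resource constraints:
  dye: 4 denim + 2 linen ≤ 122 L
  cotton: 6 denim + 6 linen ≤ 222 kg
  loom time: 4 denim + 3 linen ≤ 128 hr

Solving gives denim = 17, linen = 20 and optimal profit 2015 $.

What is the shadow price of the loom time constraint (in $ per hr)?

1

Check each constraint at x*: dye 108/122 (slack 14); cotton 222/222 (tight); loom time 128/128 (tight).
Since dye is not tight, its dual is 0.
From A_Bᵀ y = c: 6·y_cotton + 4·y_loom time = 55; 6·y_cotton + 3·y_loom time = 54.
This yields shadow prices y_cotton = 8.5, y_loom time = 1.
Shadow price of loom time = 1.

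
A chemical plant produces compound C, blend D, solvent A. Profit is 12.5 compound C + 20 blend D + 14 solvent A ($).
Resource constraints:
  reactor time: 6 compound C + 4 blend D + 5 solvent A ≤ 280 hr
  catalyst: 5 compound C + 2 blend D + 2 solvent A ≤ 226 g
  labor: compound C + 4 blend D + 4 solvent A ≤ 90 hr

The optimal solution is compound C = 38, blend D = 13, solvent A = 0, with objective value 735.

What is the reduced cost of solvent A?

Binding: reactor time and labor. Non-binding: catalyst (10 unused).
Slack constraints have shadow price 0 (complementary slackness).
From A_Bᵀ y = c: 6·y_reactor time + 1·y_labor = 12.5; 4·y_reactor time + 4·y_labor = 20.
Solving: y_reactor time = 1.5, y_labor = 3.5.
Reduced cost of solvent A: c₃ − yᵀa₃ = 14 − (1.5·5 + 3.5·4) = 14 − 21.5 = -7.5.

-7.5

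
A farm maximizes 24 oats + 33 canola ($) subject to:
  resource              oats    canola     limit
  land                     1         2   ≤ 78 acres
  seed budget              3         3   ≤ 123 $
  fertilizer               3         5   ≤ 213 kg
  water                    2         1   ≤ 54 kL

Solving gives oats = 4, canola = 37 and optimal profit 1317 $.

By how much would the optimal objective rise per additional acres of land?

9

Check each constraint at x*: land 78/78 (tight); seed budget 123/123 (tight); fertilizer 197/213 (slack 16); water 45/54 (slack 9).
By complementary slackness, y = 0 for the non-binding constraints.
From A_Bᵀ y = c: 1·y_land + 3·y_seed budget = 24; 2·y_land + 3·y_seed budget = 33.
→ y_land = 9 and y_seed budget = 5.
Shadow price of land = 9.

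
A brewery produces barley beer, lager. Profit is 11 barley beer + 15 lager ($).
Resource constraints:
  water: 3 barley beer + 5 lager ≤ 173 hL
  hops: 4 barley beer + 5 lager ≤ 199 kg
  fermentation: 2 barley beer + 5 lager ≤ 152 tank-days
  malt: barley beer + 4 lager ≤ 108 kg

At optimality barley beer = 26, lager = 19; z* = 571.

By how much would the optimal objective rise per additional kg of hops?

Binding: water and hops. Non-binding: fermentation (5 unused), malt (6 unused).
Slack constraints have shadow price 0 (complementary slackness).
Dual feasibility on the basic columns requires 3·y_water + 4·y_hops = 11, 5·y_water + 5·y_hops = 15.
This yields shadow prices y_water = 1, y_hops = 2.
Shadow price of hops = 2.

2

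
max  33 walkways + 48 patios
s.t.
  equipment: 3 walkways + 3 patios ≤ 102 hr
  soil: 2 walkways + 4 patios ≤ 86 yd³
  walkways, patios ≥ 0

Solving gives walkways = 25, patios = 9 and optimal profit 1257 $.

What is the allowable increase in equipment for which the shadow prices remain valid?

27

Binding constraints: equipment, soil. The basis is B = [[3,3],[2,4]] with det 6.
Per unit increase in equipment, x* moves by d = (0.6667, -0.3333).
The basis stays optimal until patios reaches 0; allowable increase = 27 hr.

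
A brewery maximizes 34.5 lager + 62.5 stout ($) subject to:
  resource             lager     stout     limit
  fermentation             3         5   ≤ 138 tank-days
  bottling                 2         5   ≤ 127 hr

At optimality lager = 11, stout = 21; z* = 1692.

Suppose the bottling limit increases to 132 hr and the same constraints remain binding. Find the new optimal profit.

1707

Both fermentation and bottling are binding at x*.
From A_Bᵀ y = c: 3·y_fermentation + 2·y_bottling = 34.5; 5·y_fermentation + 5·y_bottling = 62.5.
→ y_fermentation = 9.5 and y_bottling = 3.
Δz = y_bottling·Δb = 3 × (5) = 15, so new z* = 1692 + 15 = 1707.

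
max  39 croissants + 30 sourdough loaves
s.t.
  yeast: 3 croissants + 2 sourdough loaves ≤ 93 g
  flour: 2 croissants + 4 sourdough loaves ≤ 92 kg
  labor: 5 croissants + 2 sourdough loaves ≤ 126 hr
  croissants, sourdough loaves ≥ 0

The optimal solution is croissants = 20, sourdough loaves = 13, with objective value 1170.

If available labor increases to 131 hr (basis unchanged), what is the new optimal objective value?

1200

At the optimum: yeast uses 86 of 93 (slack = 7); flour uses 92 of 92 (binding); labor uses 126 of 126 (binding).
Slack constraints have shadow price 0 (complementary slackness).
From A_Bᵀ y = c: 2·y_flour + 5·y_labor = 39; 4·y_flour + 2·y_labor = 30.
This yields shadow prices y_flour = 4.5, y_labor = 6.
Δz = y_labor·Δb = 6 × (5) = 30, so new z* = 1170 + 30 = 1200.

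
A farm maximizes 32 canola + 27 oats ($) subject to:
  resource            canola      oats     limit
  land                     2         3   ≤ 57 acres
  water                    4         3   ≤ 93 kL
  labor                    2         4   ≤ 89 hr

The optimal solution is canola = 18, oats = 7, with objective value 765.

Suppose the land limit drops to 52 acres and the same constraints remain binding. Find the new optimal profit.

Binding: land and water. Non-binding: labor (25 unused).
Since labor is not tight, its dual is 0.
From A_Bᵀ y = c: 2·y_land + 4·y_water = 32; 3·y_land + 3·y_water = 27.
→ y_land = 2 and y_water = 7.
Δz = y_land·Δb = 2 × (-5) = -10, so new z* = 765 − 10 = 755.

755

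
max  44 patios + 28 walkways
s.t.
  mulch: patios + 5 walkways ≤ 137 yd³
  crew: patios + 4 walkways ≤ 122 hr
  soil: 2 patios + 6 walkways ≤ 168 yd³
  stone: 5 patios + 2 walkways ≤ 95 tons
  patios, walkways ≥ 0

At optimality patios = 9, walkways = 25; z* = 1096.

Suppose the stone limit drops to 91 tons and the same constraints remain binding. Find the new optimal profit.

At the optimum: mulch uses 134 of 137 (slack = 3); crew uses 109 of 122 (slack = 13); soil uses 168 of 168 (binding); stone uses 95 of 95 (binding).
Since mulch, crew are not tight, their duals are 0.
The binding rows give the dual system: 2·y_soil + 5·y_stone = 44 and 6·y_soil + 2·y_stone = 28.
This yields shadow prices y_soil = 2, y_stone = 8.
Δz = y_stone·Δb = 8 × (-4) = -32, so new z* = 1096 − 32 = 1064.

1064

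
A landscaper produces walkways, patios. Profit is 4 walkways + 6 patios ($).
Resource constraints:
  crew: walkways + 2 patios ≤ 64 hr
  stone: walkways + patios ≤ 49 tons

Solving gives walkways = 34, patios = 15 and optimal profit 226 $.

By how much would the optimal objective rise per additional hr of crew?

2

Check each constraint at x*: crew 64/64 (tight); stone 49/49 (tight).
The binding rows give the dual system: 1·y_crew + 1·y_stone = 4 and 2·y_crew + 1·y_stone = 6.
→ y_crew = 2 and y_stone = 2.
Shadow price of crew = 2.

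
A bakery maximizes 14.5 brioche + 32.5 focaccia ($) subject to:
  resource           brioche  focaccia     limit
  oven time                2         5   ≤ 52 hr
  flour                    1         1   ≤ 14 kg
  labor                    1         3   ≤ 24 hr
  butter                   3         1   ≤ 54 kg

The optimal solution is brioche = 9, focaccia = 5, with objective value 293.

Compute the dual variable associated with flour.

5.5

At the optimum: oven time uses 43 of 52 (slack = 9); flour uses 14 of 14 (binding); labor uses 24 of 24 (binding); butter uses 32 of 54 (slack = 22).
Slack constraints have shadow price 0 (complementary slackness).
From A_Bᵀ y = c: 1·y_flour + 1·y_labor = 14.5; 1·y_flour + 3·y_labor = 32.5.
Solving: y_flour = 5.5, y_labor = 9.
Shadow price of flour = 5.5.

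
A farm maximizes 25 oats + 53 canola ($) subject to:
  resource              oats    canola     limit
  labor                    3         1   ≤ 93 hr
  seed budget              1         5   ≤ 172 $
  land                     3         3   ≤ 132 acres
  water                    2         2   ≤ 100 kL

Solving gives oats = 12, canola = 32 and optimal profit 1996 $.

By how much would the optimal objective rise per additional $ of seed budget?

7

At the optimum: labor uses 68 of 93 (slack = 25); seed budget uses 172 of 172 (binding); land uses 132 of 132 (binding); water uses 88 of 100 (slack = 12).
Since labor, water are not tight, their duals are 0.
From A_Bᵀ y = c: 1·y_seed budget + 3·y_land = 25; 5·y_seed budget + 3·y_land = 53.
Solving: y_seed budget = 7, y_land = 6.
Shadow price of seed budget = 7.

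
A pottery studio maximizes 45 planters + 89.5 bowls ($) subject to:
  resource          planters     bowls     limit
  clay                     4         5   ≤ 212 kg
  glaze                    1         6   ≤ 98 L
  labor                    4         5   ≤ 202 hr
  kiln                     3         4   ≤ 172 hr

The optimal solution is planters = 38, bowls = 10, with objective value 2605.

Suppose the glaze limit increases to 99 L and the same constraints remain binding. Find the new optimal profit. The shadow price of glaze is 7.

2612

Δb = 1, so new z* = 2605 + (7)·(1) = 2605 + 7 = 2612.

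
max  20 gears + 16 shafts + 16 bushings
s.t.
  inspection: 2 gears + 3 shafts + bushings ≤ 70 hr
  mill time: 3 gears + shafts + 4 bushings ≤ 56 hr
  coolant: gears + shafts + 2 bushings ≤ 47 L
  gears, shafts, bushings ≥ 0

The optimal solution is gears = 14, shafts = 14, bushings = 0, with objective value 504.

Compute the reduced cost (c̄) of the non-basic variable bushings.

Check each constraint at x*: inspection 70/70 (tight); mill time 56/56 (tight); coolant 28/47 (slack 19).
Since coolant is not tight, its dual is 0.
The binding rows give the dual system: 2·y_inspection + 3·y_mill time = 20 and 3·y_inspection + 1·y_mill time = 16.
This yields shadow prices y_inspection = 4, y_mill time = 4.
Reduced cost of bushings: c₃ − yᵀa₃ = 16 − (4·1 + 4·4) = 16 − 20 = -4.

-4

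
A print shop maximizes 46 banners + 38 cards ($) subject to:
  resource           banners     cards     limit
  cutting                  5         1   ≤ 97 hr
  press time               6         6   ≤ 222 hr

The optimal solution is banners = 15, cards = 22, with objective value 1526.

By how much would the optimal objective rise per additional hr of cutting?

Check each constraint at x*: cutting 97/97 (tight); press time 222/222 (tight).
The binding rows give the dual system: 5·y_cutting + 6·y_press time = 46 and 1·y_cutting + 6·y_press time = 38.
→ y_cutting = 2 and y_press time = 6.
Shadow price of cutting = 2.

2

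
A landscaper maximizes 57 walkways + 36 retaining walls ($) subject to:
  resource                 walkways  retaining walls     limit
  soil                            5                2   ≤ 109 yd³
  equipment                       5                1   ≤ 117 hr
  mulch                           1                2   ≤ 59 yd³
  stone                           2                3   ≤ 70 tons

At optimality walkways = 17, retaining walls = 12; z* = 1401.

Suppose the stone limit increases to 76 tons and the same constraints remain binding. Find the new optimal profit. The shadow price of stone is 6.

1437

Δb = 6, so new z* = 1401 + (6)·(6) = 1401 + 36 = 1437.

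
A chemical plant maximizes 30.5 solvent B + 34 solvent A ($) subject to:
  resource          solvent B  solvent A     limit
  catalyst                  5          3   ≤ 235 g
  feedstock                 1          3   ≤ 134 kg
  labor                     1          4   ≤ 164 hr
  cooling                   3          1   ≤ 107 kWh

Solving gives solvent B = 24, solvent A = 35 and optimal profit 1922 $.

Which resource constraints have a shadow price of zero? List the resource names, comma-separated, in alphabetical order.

catalyst, feedstock

catalyst: 225/235 (slack 10)
feedstock: 129/134 (slack 5)
labor: 164/164 (binding)
cooling: 107/107 (binding)
By complementary slackness, a constraint with positive slack has shadow price 0 → catalyst, feedstock.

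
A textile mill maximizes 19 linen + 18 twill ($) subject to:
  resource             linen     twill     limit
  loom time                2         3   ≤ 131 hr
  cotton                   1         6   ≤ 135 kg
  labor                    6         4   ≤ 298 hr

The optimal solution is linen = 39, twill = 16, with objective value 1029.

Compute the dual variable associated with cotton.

1

At the optimum: loom time uses 126 of 131 (slack = 5); cotton uses 135 of 135 (binding); labor uses 298 of 298 (binding).
Slack constraints have shadow price 0 (complementary slackness).
The binding rows give the dual system: 1·y_cotton + 6·y_labor = 19 and 6·y_cotton + 4·y_labor = 18.
This yields shadow prices y_cotton = 1, y_labor = 3.
Shadow price of cotton = 1.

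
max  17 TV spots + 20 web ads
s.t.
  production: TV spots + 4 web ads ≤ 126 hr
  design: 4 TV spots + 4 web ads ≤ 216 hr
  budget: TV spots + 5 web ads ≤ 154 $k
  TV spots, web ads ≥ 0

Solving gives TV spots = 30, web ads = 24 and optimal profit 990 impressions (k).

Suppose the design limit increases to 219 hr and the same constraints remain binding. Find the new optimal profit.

1002

Check each constraint at x*: production 126/126 (tight); design 216/216 (tight); budget 150/154 (slack 4).
Slack constraints have shadow price 0 (complementary slackness).
From A_Bᵀ y = c: 1·y_production + 4·y_design = 17; 4·y_production + 4·y_design = 20.
→ y_production = 1 and y_design = 4.
Δz = y_design·Δb = 4 × (3) = 12, so new z* = 990 + 12 = 1002.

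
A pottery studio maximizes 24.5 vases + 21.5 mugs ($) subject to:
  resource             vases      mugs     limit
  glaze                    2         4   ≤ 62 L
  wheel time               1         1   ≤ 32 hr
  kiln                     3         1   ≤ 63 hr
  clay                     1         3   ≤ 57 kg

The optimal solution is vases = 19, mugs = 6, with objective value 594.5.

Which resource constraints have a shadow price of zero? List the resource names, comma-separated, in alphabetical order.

clay, wheel time

glaze: 62/62 (binding)
wheel time: 25/32 (slack 7)
kiln: 63/63 (binding)
clay: 37/57 (slack 20)
By complementary slackness, a constraint with positive slack has shadow price 0 → clay, wheel time.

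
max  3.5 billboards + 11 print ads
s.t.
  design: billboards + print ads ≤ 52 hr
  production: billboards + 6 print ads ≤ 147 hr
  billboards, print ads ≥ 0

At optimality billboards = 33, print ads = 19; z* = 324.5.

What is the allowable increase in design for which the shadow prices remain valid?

Binding constraints: design, production. The basis is B = [[1,1],[1,6]] with det 5.
Per unit increase in design, x* moves by d = (1.2, -0.2).
The basis stays optimal until print ads reaches 0; allowable increase = 95 hr.

95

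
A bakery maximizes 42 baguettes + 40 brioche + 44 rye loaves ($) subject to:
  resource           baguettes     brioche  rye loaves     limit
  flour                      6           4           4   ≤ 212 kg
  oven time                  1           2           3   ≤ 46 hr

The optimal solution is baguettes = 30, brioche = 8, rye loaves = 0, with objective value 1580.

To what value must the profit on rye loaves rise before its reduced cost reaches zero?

49

Check each constraint at x*: flour 212/212 (tight); oven time 46/46 (tight).
From A_Bᵀ y = c: 6·y_flour + 1·y_oven time = 42; 4·y_flour + 2·y_oven time = 40.
This yields shadow prices y_flour = 5.5, y_oven time = 9.
rye loaves enters the basis when its profit ≥ yᵀa₃ = 5.5·4 + 9·3 = 49.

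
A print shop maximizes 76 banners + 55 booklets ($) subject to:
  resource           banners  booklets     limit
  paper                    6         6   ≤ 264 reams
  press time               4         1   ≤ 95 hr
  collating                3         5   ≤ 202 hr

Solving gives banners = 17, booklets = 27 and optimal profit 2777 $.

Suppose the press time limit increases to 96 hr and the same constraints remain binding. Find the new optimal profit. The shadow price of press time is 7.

2784

Δb = 1, so new z* = 2777 + (7)·(1) = 2777 + 7 = 2784.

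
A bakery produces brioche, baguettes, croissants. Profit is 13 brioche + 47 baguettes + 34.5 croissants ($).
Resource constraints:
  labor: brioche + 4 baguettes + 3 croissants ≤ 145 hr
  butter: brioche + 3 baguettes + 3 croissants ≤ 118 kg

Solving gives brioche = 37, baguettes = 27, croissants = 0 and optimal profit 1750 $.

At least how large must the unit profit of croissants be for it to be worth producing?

At the optimum: labor uses 145 of 145 (binding); butter uses 118 of 118 (binding).
Dual feasibility on the basic columns requires 1·y_labor + 1·y_butter = 13, 4·y_labor + 3·y_butter = 47.
Solving: y_labor = 8, y_butter = 5.
croissants enters the basis when its profit ≥ yᵀa₃ = 8·3 + 5·3 = 39.

39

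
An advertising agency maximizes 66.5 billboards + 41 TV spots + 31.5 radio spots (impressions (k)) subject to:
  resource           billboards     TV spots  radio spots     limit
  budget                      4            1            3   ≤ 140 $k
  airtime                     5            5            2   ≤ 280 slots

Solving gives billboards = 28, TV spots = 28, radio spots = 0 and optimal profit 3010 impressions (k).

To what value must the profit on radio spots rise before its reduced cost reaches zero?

38.5

At the optimum: budget uses 140 of 140 (binding); airtime uses 280 of 280 (binding).
Dual feasibility on the basic columns requires 4·y_budget + 5·y_airtime = 66.5, 1·y_budget + 5·y_airtime = 41.
This yields shadow prices y_budget = 8.5, y_airtime = 6.5.
radio spots enters the basis when its profit ≥ yᵀa₃ = 8.5·3 + 6.5·2 = 38.5.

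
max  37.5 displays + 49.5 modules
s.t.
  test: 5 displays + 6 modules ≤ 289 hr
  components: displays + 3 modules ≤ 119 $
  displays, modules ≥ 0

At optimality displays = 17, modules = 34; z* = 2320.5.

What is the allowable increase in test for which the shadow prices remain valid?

Binding constraints: test, components. The basis is B = [[5,6],[1,3]] with det 9.
Per unit increase in test, x* moves by d = (0.3333, -0.1111).
The basis stays optimal until modules reaches 0; allowable increase = 306 hr.

306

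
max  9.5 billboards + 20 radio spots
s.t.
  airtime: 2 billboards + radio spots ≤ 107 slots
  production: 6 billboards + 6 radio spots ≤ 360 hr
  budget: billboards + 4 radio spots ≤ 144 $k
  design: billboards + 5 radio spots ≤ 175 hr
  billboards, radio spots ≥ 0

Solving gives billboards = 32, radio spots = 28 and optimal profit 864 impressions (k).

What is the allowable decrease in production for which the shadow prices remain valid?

54

Binding constraints: production, budget. The basis is B = [[6,6],[1,4]] with det 18.
Per unit decrease in production, x* moves by d = (-0.2222, 0.0556).
The basis stays optimal until design becomes binding; allowable decrease = 54 hr.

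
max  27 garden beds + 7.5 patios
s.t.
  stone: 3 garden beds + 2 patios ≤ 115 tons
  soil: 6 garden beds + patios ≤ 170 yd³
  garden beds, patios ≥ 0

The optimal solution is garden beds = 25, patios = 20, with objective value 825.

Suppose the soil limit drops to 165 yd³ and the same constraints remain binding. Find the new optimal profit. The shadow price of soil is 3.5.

Δb = -5, so new z* = 825 + (3.5)·(-5) = 825 − 17.5 = 807.5.

807.5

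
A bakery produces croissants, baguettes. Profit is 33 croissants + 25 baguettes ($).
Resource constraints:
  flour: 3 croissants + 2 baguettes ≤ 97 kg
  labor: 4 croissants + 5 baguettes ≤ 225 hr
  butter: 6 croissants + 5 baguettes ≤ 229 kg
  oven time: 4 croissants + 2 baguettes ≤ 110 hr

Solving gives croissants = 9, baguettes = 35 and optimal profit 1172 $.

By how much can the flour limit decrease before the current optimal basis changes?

4.2

Binding constraints: flour, butter. The basis is B = [[3,2],[6,5]] with det 3.
Per unit decrease in flour, x* moves by d = (-1.6667, 2).
The basis stays optimal until labor becomes binding; allowable decrease = 4.2 kg.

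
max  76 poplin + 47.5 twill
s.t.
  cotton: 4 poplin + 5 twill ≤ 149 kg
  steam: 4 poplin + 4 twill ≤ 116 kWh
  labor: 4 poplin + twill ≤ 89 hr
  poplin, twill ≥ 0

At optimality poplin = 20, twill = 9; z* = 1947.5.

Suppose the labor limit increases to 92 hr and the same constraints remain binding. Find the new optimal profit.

Check each constraint at x*: cotton 125/149 (slack 24); steam 116/116 (tight); labor 89/89 (tight).
By complementary slackness, y = 0 for the non-binding constraint.
From A_Bᵀ y = c: 4·y_steam + 4·y_labor = 76; 4·y_steam + 1·y_labor = 47.5.
This yields shadow prices y_steam = 9.5, y_labor = 9.5.
Δz = y_labor·Δb = 9.5 × (3) = 28.5, so new z* = 1947.5 + 28.5 = 1976.

1976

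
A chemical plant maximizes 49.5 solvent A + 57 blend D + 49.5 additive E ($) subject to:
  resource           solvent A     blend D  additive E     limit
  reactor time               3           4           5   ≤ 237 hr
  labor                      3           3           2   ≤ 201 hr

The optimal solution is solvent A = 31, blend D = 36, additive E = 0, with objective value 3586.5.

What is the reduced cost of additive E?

At the optimum: reactor time uses 237 of 237 (binding); labor uses 201 of 201 (binding).
The binding rows give the dual system: 3·y_reactor time + 3·y_labor = 49.5 and 4·y_reactor time + 3·y_labor = 57.
→ y_reactor time = 7.5 and y_labor = 9.
Reduced cost of additive E: c₃ − yᵀa₃ = 49.5 − (7.5·5 + 9·2) = 49.5 − 55.5 = -6.

-6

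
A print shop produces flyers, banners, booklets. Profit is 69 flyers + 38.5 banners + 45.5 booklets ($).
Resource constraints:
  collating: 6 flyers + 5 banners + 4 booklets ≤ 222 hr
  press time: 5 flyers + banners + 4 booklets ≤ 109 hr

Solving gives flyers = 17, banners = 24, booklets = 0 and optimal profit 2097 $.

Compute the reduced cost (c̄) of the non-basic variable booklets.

-4.5

At the optimum: collating uses 222 of 222 (binding); press time uses 109 of 109 (binding).
Dual feasibility on the basic columns requires 6·y_collating + 5·y_press time = 69, 5·y_collating + 1·y_press time = 38.5.
→ y_collating = 6.5 and y_press time = 6.
Reduced cost of booklets: c₃ − yᵀa₃ = 45.5 − (6.5·4 + 6·4) = 45.5 − 50 = -4.5.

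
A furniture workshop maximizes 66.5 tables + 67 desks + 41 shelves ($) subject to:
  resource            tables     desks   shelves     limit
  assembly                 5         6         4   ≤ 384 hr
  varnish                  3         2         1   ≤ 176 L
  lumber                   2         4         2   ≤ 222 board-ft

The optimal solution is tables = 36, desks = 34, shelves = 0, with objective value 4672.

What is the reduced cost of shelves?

-1

Check each constraint at x*: assembly 384/384 (tight); varnish 176/176 (tight); lumber 208/222 (slack 14).
By complementary slackness, y = 0 for the non-binding constraint.
From A_Bᵀ y = c: 5·y_assembly + 3·y_varnish = 66.5; 6·y_assembly + 2·y_varnish = 67.
Solving: y_assembly = 8.5, y_varnish = 8.
Reduced cost of shelves: c₃ − yᵀa₃ = 41 − (8.5·4 + 8·1) = 41 − 42 = -1.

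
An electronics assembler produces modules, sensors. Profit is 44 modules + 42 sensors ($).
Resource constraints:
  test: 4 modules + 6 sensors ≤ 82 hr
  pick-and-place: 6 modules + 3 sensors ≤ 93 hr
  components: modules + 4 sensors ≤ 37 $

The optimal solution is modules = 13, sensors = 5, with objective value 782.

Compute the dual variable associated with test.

Check each constraint at x*: test 82/82 (tight); pick-and-place 93/93 (tight); components 33/37 (slack 4).
Since components is not tight, its dual is 0.
From A_Bᵀ y = c: 4·y_test + 6·y_pick-and-place = 44; 6·y_test + 3·y_pick-and-place = 42.
This yields shadow prices y_test = 5, y_pick-and-place = 4.
Shadow price of test = 5.

5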